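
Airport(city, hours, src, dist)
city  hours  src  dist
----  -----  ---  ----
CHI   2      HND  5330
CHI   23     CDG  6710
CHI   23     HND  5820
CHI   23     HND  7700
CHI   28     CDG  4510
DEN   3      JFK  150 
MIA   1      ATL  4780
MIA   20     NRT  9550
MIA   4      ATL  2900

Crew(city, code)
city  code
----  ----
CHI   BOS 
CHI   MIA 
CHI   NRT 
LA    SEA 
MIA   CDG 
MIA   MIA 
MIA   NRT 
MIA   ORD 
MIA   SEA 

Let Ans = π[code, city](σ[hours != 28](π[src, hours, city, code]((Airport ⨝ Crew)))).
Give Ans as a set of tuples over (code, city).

{(BOS, CHI), (CDG, MIA), (MIA, CHI), (MIA, MIA), (NRT, CHI), (NRT, MIA), (ORD, MIA), (SEA, MIA)}

Joining Airport and Crew on city yields {(CHI, 2, HND, 5330, BOS), (CHI, 2, HND, 5330, MIA), (CHI, 2, HND, 5330, NRT), (CHI, 23, CDG, 6710, BOS), (CHI, 23, CDG, 6710, MIA), (CHI, 23, CDG, 6710, NRT), (CHI, 23, HND, 5820, BOS), (CHI, 23, HND, 5820, MIA), (CHI, 23, HND, 5820, NRT), (CHI, 23, HND, 7700, BOS), (CHI, 23, HND, 7700, MIA), (CHI, 23, HND, 7700, NRT), (CHI, 28, CDG, 4510, BOS), (CHI, 28, CDG, 4510, MIA), (CHI, 28, CDG, 4510, NRT), (MIA, 1, ATL, 4780, CDG), (MIA, 1, ATL, 4780, MIA), (MIA, 1, ATL, 4780, NRT), (MIA, 1, ATL, 4780, ORD), (MIA, 1, ATL, 4780, SEA), (MIA, 20, NRT, 9550, CDG), (MIA, 20, NRT, 9550, MIA), (MIA, 20, NRT, 9550, NRT), (MIA, 20, NRT, 9550, ORD), (MIA, 20, NRT, 9550, SEA), (MIA, 4, ATL, 2900, CDG), (MIA, 4, ATL, 2900, MIA), (MIA, 4, ATL, 2900, NRT), (MIA, 4, ATL, 2900, ORD), (MIA, 4, ATL, 2900, SEA)}.
Keep only column(s) src, hours, city, code (3 duplicate(s) eliminated): {(ATL, 1, MIA, CDG), (ATL, 1, MIA, MIA), (ATL, 1, MIA, NRT), (ATL, 1, MIA, ORD), (ATL, 1, MIA, SEA), (ATL, 4, MIA, CDG), (ATL, 4, MIA, MIA), (ATL, 4, MIA, NRT), (ATL, 4, MIA, ORD), (ATL, 4, MIA, SEA), (CDG, 23, CHI, BOS), (CDG, 23, CHI, MIA), (CDG, 23, CHI, NRT), (CDG, 28, CHI, BOS), (CDG, 28, CHI, MIA), (CDG, 28, CHI, NRT), (HND, 2, CHI, BOS), (HND, 2, CHI, MIA), (HND, 2, CHI, NRT), (HND, 23, CHI, BOS), (HND, 23, CHI, MIA), (HND, 23, CHI, NRT), (NRT, 20, MIA, CDG), (NRT, 20, MIA, MIA), (NRT, 20, MIA, NRT), (NRT, 20, MIA, ORD), (NRT, 20, MIA, SEA)}
Filtering on hours != 28 leaves {(ATL, 1, MIA, CDG), (ATL, 1, MIA, MIA), (ATL, 1, MIA, NRT), (ATL, 1, MIA, ORD), (ATL, 1, MIA, SEA), (ATL, 4, MIA, CDG), (ATL, 4, MIA, MIA), (ATL, 4, MIA, NRT), (ATL, 4, MIA, ORD), (ATL, 4, MIA, SEA), (CDG, 23, CHI, BOS), (CDG, 23, CHI, MIA), (CDG, 23, CHI, NRT), (HND, 2, CHI, BOS), (HND, 2, CHI, MIA), (HND, 2, CHI, NRT), (HND, 23, CHI, BOS), (HND, 23, CHI, MIA), (HND, 23, CHI, NRT), (NRT, 20, MIA, CDG), (NRT, 20, MIA, MIA), (NRT, 20, MIA, NRT), (NRT, 20, MIA, ORD), (NRT, 20, MIA, SEA)}.
Keep only column(s) code, city (16 duplicate(s) eliminated): {(BOS, CHI), (CDG, MIA), (MIA, CHI), (MIA, MIA), (NRT, CHI), (NRT, MIA), (ORD, MIA), (SEA, MIA)}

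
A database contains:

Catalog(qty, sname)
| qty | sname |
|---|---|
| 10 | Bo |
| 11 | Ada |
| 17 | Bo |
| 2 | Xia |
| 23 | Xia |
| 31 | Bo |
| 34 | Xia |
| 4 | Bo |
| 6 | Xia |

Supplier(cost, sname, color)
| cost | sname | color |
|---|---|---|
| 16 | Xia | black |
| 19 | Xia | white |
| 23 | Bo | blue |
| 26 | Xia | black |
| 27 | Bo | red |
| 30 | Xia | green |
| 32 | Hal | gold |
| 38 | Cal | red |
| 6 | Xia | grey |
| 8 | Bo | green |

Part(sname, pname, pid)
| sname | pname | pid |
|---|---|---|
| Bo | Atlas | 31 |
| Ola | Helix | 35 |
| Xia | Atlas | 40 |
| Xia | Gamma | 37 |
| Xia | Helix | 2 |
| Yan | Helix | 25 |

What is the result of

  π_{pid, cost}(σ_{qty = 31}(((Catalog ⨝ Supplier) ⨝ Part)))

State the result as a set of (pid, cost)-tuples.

Natural join on sname: {(10, Bo, 23, blue), (10, Bo, 27, red), (10, Bo, 8, green), (17, Bo, 23, blue), (17, Bo, 27, red), (17, Bo, 8, green), (2, Xia, 16, black), (2, Xia, 19, white), (2, Xia, 26, black), (2, Xia, 30, green), (2, Xia, 6, grey), (23, Xia, 16, black), (23, Xia, 19, white), (23, Xia, 26, black), (23, Xia, 30, green), (23, Xia, 6, grey), (31, Bo, 23, blue), (31, Bo, 27, red), (31, Bo, 8, green), (34, Xia, 16, black), (34, Xia, 19, white), (34, Xia, 26, black), (34, Xia, 30, green), (34, Xia, 6, grey), (4, Bo, 23, blue), (4, Bo, 27, red), (4, Bo, 8, green), (6, Xia, 16, black), (6, Xia, 19, white), (6, Xia, 26, black), (6, Xia, 30, green), (6, Xia, 6, grey)}
Natural join on sname: {(10, Bo, 23, blue, Atlas, 31), (10, Bo, 27, red, Atlas, 31), (10, Bo, 8, green, Atlas, 31), (17, Bo, 23, blue, Atlas, 31), (17, Bo, 27, red, Atlas, 31), (17, Bo, 8, green, Atlas, 31), (2, Xia, 16, black, Atlas, 40), (2, Xia, 16, black, Gamma, 37), (2, Xia, 16, black, Helix, 2), (2, Xia, 19, white, Atlas, 40), (2, Xia, 19, white, Gamma, 37), (2, Xia, 19, white, Helix, 2), (2, Xia, 26, black, Atlas, 40), (2, Xia, 26, black, Gamma, 37), (2, Xia, 26, black, Helix, 2), (2, Xia, 30, green, Atlas, 40), (2, Xia, 30, green, Gamma, 37), (2, Xia, 30, green, Helix, 2), (2, Xia, 6, grey, Atlas, 40), (2, Xia, 6, grey, Gamma, 37), (2, Xia, 6, grey, Helix, 2), (23, Xia, 16, black, Atlas, 40), (23, Xia, 16, black, Gamma, 37), (23, Xia, 16, black, Helix, 2), (23, Xia, 19, white, Atlas, 40), (23, Xia, 19, white, Gamma, 37), (23, Xia, 19, white, Helix, 2), (23, Xia, 26, black, Atlas, 40), (23, Xia, 26, black, Gamma, 37), (23, Xia, 26, black, Helix, 2), (23, Xia, 30, green, Atlas, 40), (23, Xia, 30, green, Gamma, 37), (23, Xia, 30, green, Helix, 2), (23, Xia, 6, grey, Atlas, 40), (23, Xia, 6, grey, Gamma, 37), (23, Xia, 6, grey, Helix, 2), (31, Bo, 23, blue, Atlas, 31), (31, Bo, 27, red, Atlas, 31), (31, Bo, 8, green, Atlas, 31), (34, Xia, 16, black, Atlas, 40), (34, Xia, 16, black, Gamma, 37), (34, Xia, 16, black, Helix, 2), (34, Xia, 19, white, Atlas, 40), (34, Xia, 19, white, Gamma, 37), (34, Xia, 19, white, Helix, 2), (34, Xia, 26, black, Atlas, 40), (34, Xia, 26, black, Gamma, 37), (34, Xia, 26, black, Helix, 2), (34, Xia, 30, green, Atlas, 40), (34, Xia, 30, green, Gamma, 37), (34, Xia, 30, green, Helix, 2), (34, Xia, 6, grey, Atlas, 40), (34, Xia, 6, grey, Gamma, 37), (34, Xia, 6, grey, Helix, 2), (4, Bo, 23, blue, Atlas, 31), (4, Bo, 27, red, Atlas, 31), (4, Bo, 8, green, Atlas, 31), (6, Xia, 16, black, Atlas, 40), (6, Xia, 16, black, Gamma, 37), (6, Xia, 16, black, Helix, 2), (6, Xia, 19, white, Atlas, 40), (6, Xia, 19, white, Gamma, 37), (6, Xia, 19, white, Helix, 2), (6, Xia, 26, black, Atlas, 40), (6, Xia, 26, black, Gamma, 37), (6, Xia, 26, black, Helix, 2), (6, Xia, 30, green, Atlas, 40), (6, Xia, 30, green, Gamma, 37), (6, Xia, 30, green, Helix, 2), (6, Xia, 6, grey, Atlas, 40), (6, Xia, 6, grey, Gamma, 37), (6, Xia, 6, grey, Helix, 2)}
Filtering on qty = 31 leaves {(31, Bo, 23, blue, Atlas, 31), (31, Bo, 27, red, Atlas, 31), (31, Bo, 8, green, Atlas, 31)}.
π_{pid, cost} gives {(31, 23), (31, 27), (31, 8)}.

{(31, 23), (31, 27), (31, 8)}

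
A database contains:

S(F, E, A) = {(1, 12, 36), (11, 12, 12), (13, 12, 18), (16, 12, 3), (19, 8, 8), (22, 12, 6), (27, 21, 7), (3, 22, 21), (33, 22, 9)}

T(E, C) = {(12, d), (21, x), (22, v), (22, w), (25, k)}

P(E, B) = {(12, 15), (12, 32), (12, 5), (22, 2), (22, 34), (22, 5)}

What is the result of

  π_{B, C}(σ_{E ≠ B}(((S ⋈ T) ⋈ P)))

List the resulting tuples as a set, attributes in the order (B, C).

Joining S and T on E yields {(1, 12, 36, d), (11, 12, 12, d), (13, 12, 18, d), (16, 12, 3, d), (22, 12, 6, d), (27, 21, 7, x), (3, 22, 21, v), (3, 22, 21, w), (33, 22, 9, v), (33, 22, 9, w)}.
Joining (S ⋈ T) and P on E yields {(1, 12, 36, d, 15), (1, 12, 36, d, 32), (1, 12, 36, d, 5), (11, 12, 12, d, 15), (11, 12, 12, d, 32), (11, 12, 12, d, 5), (13, 12, 18, d, 15), (13, 12, 18, d, 32), (13, 12, 18, d, 5), (16, 12, 3, d, 15), (16, 12, 3, d, 32), (16, 12, 3, d, 5), (22, 12, 6, d, 15), (22, 12, 6, d, 32), (22, 12, 6, d, 5), (3, 22, 21, v, 2), (3, 22, 21, v, 34), (3, 22, 21, v, 5), (3, 22, 21, w, 2), (3, 22, 21, w, 34), (3, 22, 21, w, 5), (33, 22, 9, v, 2), (33, 22, 9, v, 34), (33, 22, 9, v, 5), (33, 22, 9, w, 2), (33, 22, 9, w, 34), (33, 22, 9, w, 5)}.
Filtering on E ≠ B leaves {(1, 12, 36, d, 15), (1, 12, 36, d, 32), (1, 12, 36, d, 5), (11, 12, 12, d, 15), (11, 12, 12, d, 32), (11, 12, 12, d, 5), (13, 12, 18, d, 15), (13, 12, 18, d, 32), (13, 12, 18, d, 5), (16, 12, 3, d, 15), (16, 12, 3, d, 32), (16, 12, 3, d, 5), (22, 12, 6, d, 15), (22, 12, 6, d, 32), (22, 12, 6, d, 5), (3, 22, 21, v, 2), (3, 22, 21, v, 34), (3, 22, 21, v, 5), (3, 22, 21, w, 2), (3, 22, 21, w, 34), (3, 22, 21, w, 5), (33, 22, 9, v, 2), (33, 22, 9, v, 34), (33, 22, 9, v, 5), (33, 22, 9, w, 2), (33, 22, 9, w, 34), (33, 22, 9, w, 5)}.
π_{B, C} gives {(15, d), (2, v), (2, w), (32, d), (34, v), (34, w), (5, d), (5, v), (5, w)} (18 duplicate(s) eliminated).

{(15, d), (2, v), (2, w), (32, d), (34, v), (34, w), (5, d), (5, v), (5, w)}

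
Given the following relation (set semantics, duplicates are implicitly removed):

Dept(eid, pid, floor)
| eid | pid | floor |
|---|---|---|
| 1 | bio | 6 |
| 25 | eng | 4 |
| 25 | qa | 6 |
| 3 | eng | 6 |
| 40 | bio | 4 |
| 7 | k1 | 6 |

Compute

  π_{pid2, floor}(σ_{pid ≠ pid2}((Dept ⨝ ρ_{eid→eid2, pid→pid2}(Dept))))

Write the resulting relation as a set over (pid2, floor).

ρ[eid→eid2, pid→pid2]: schema becomes (eid2, pid2, floor); tuples unchanged.
Dept ⋈ ρ_{eid→eid2, pid→pid2}(Dept) (natural join on floor): {(1, bio, 6, 1, bio), (1, bio, 6, 25, qa), (1, bio, 6, 3, eng), (1, bio, 6, 7, k1), (25, eng, 4, 25, eng), (25, eng, 4, 40, bio), (25, qa, 6, 1, bio), (25, qa, 6, 25, qa), (25, qa, 6, 3, eng), (25, qa, 6, 7, k1), (3, eng, 6, 1, bio), (3, eng, 6, 25, qa), (3, eng, 6, 3, eng), (3, eng, 6, 7, k1), (40, bio, 4, 25, eng), (40, bio, 4, 40, bio), (7, k1, 6, 1, bio), (7, k1, 6, 25, qa), (7, k1, 6, 3, eng), (7, k1, 6, 7, k1)}
Selection pid ≠ pid2: {(1, bio, 6, 25, qa), (1, bio, 6, 3, eng), (1, bio, 6, 7, k1), (25, eng, 4, 40, bio), (25, qa, 6, 1, bio), (25, qa, 6, 3, eng), (25, qa, 6, 7, k1), (3, eng, 6, 1, bio), (3, eng, 6, 25, qa), (3, eng, 6, 7, k1), (40, bio, 4, 25, eng), (7, k1, 6, 1, bio), (7, k1, 6, 25, qa), (7, k1, 6, 3, eng)}
Keep only column(s) pid2, floor (8 duplicate(s) eliminated): {(bio, 4), (bio, 6), (eng, 4), (eng, 6), (k1, 6), (qa, 6)}

{(bio, 4), (bio, 6), (eng, 4), (eng, 6), (k1, 6), (qa, 6)}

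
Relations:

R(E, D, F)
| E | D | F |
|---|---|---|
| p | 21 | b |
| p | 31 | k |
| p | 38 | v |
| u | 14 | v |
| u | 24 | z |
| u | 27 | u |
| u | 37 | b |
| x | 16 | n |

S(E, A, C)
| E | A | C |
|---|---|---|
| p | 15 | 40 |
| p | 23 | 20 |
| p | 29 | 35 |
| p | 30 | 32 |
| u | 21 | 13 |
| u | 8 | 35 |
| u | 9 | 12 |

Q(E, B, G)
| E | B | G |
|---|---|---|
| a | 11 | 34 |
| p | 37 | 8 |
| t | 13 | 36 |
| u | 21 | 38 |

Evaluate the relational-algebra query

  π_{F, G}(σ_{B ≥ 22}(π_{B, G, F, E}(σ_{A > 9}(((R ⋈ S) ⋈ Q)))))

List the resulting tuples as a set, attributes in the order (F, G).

{(b, 8), (k, 8), (v, 8)}

R ⋈ S (natural join on E): {(p, 21, b, 15, 40), (p, 21, b, 23, 20), (p, 21, b, 29, 35), (p, 21, b, 30, 32), (p, 31, k, 15, 40), (p, 31, k, 23, 20), (p, 31, k, 29, 35), (p, 31, k, 30, 32), (p, 38, v, 15, 40), (p, 38, v, 23, 20), (p, 38, v, 29, 35), (p, 38, v, 30, 32), (u, 14, v, 21, 13), (u, 14, v, 8, 35), (u, 14, v, 9, 12), (u, 24, z, 21, 13), (u, 24, z, 8, 35), (u, 24, z, 9, 12), (u, 27, u, 21, 13), (u, 27, u, 8, 35), (u, 27, u, 9, 12), (u, 37, b, 21, 13), (u, 37, b, 8, 35), (u, 37, b, 9, 12)}
(R ⋈ S) ⋈ Q (natural join on E): {(p, 21, b, 15, 40, 37, 8), (p, 21, b, 23, 20, 37, 8), (p, 21, b, 29, 35, 37, 8), (p, 21, b, 30, 32, 37, 8), (p, 31, k, 15, 40, 37, 8), (p, 31, k, 23, 20, 37, 8), (p, 31, k, 29, 35, 37, 8), (p, 31, k, 30, 32, 37, 8), (p, 38, v, 15, 40, 37, 8), (p, 38, v, 23, 20, 37, 8), (p, 38, v, 29, 35, 37, 8), (p, 38, v, 30, 32, 37, 8), (u, 14, v, 21, 13, 21, 38), (u, 14, v, 8, 35, 21, 38), (u, 14, v, 9, 12, 21, 38), (u, 24, z, 21, 13, 21, 38), (u, 24, z, 8, 35, 21, 38), (u, 24, z, 9, 12, 21, 38), (u, 27, u, 21, 13, 21, 38), (u, 27, u, 8, 35, 21, 38), (u, 27, u, 9, 12, 21, 38), (u, 37, b, 21, 13, 21, 38), (u, 37, b, 8, 35, 21, 38), (u, 37, b, 9, 12, 21, 38)}
Filtering on A > 9 leaves {(p, 21, b, 15, 40, 37, 8), (p, 21, b, 23, 20, 37, 8), (p, 21, b, 29, 35, 37, 8), (p, 21, b, 30, 32, 37, 8), (p, 31, k, 15, 40, 37, 8), (p, 31, k, 23, 20, 37, 8), (p, 31, k, 29, 35, 37, 8), (p, 31, k, 30, 32, 37, 8), (p, 38, v, 15, 40, 37, 8), (p, 38, v, 23, 20, 37, 8), (p, 38, v, 29, 35, 37, 8), (p, 38, v, 30, 32, 37, 8), (u, 14, v, 21, 13, 21, 38), (u, 24, z, 21, 13, 21, 38), (u, 27, u, 21, 13, 21, 38), (u, 37, b, 21, 13, 21, 38)}.
π_{B, G, F, E} gives {(21, 38, b, u), (21, 38, u, u), (21, 38, v, u), (21, 38, z, u), (37, 8, b, p), (37, 8, k, p), (37, 8, v, p)} (9 duplicate(s) eliminated).
Filtering on B ≥ 22 leaves {(37, 8, b, p), (37, 8, k, p), (37, 8, v, p)}.
π_{F, G} gives {(b, 8), (k, 8), (v, 8)}.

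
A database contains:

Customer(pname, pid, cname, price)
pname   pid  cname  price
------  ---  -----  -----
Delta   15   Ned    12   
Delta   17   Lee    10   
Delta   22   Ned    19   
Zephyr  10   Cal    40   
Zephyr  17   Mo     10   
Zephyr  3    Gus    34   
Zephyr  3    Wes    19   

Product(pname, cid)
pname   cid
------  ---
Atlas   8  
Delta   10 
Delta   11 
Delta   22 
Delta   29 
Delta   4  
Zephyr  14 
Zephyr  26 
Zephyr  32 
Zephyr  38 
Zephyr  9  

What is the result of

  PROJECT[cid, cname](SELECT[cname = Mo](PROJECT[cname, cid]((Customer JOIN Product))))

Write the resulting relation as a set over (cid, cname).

Natural join on pname: {(Delta, 15, Ned, 12, 10), (Delta, 15, Ned, 12, 11), (Delta, 15, Ned, 12, 22), (Delta, 15, Ned, 12, 29), (Delta, 15, Ned, 12, 4), (Delta, 17, Lee, 10, 10), (Delta, 17, Lee, 10, 11), (Delta, 17, Lee, 10, 22), (Delta, 17, Lee, 10, 29), (Delta, 17, Lee, 10, 4), (Delta, 22, Ned, 19, 10), (Delta, 22, Ned, 19, 11), (Delta, 22, Ned, 19, 22), (Delta, 22, Ned, 19, 29), (Delta, 22, Ned, 19, 4), (Zephyr, 10, Cal, 40, 14), (Zephyr, 10, Cal, 40, 26), (Zephyr, 10, Cal, 40, 32), (Zephyr, 10, Cal, 40, 38), (Zephyr, 10, Cal, 40, 9), (Zephyr, 17, Mo, 10, 14), (Zephyr, 17, Mo, 10, 26), (Zephyr, 17, Mo, 10, 32), (Zephyr, 17, Mo, 10, 38), (Zephyr, 17, Mo, 10, 9), (Zephyr, 3, Gus, 34, 14), (Zephyr, 3, Gus, 34, 26), (Zephyr, 3, Gus, 34, 32), (Zephyr, 3, Gus, 34, 38), (Zephyr, 3, Gus, 34, 9), (Zephyr, 3, Wes, 19, 14), (Zephyr, 3, Wes, 19, 26), (Zephyr, 3, Wes, 19, 32), (Zephyr, 3, Wes, 19, 38), (Zephyr, 3, Wes, 19, 9)}
π[cname, cid]: project onto (cname, cid) (5 duplicate(s) eliminated) → {(Cal, 14), (Cal, 26), (Cal, 32), (Cal, 38), (Cal, 9), (Gus, 14), (Gus, 26), (Gus, 32), (Gus, 38), (Gus, 9), (Lee, 10), (Lee, 11), (Lee, 22), (Lee, 29), (Lee, 4), (Mo, 14), (Mo, 26), (Mo, 32), (Mo, 38), (Mo, 9), (Ned, 10), (Ned, 11), (Ned, 22), (Ned, 29), (Ned, 4), (Wes, 14), (Wes, 26), (Wes, 32), (Wes, 38), (Wes, 9)}
σ[cname = Mo]: keep tuples satisfying cname = Mo → {(Mo, 14), (Mo, 26), (Mo, 32), (Mo, 38), (Mo, 9)}
π[cid, cname]: project onto (cid, cname) → {(14, Mo), (26, Mo), (32, Mo), (38, Mo), (9, Mo)}

{(14, Mo), (26, Mo), (32, Mo), (38, Mo), (9, Mo)}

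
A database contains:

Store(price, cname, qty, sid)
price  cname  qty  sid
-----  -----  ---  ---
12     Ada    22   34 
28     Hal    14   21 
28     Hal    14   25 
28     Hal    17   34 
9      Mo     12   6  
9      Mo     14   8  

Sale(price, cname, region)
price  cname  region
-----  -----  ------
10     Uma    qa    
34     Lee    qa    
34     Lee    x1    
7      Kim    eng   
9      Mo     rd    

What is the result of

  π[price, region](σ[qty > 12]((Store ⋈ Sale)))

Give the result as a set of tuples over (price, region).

Store ⋈ Sale (natural join on price, cname): {(9, Mo, 12, 6, rd), (9, Mo, 14, 8, rd)}
Selection qty > 12: {(9, Mo, 14, 8, rd)}
π[price, region]: project onto (price, region) → {(9, rd)}

{(9, rd)}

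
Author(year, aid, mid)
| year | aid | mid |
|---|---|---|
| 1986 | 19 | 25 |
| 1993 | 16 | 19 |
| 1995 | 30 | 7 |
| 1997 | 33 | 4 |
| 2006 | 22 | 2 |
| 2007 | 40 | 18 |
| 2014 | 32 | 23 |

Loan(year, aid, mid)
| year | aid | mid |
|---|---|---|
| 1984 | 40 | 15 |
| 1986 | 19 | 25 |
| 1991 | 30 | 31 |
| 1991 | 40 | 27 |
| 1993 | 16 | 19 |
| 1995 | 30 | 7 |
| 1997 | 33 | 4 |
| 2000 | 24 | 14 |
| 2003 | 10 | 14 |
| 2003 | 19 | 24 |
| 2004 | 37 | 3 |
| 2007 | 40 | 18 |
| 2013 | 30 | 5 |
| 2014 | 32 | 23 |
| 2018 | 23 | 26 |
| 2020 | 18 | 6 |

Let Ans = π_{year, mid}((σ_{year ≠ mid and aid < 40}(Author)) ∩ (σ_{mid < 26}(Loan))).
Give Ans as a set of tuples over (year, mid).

{(1986, 25), (1993, 19), (1995, 7), (1997, 4), (2014, 23)}

Filtering on year ≠ mid and aid < 40 leaves {(1986, 19, 25), (1993, 16, 19), (1995, 30, 7), (1997, 33, 4), (2006, 22, 2), (2014, 32, 23)}.
Filtering on mid < 26 leaves {(1984, 40, 15), (1986, 19, 25), (1993, 16, 19), (1995, 30, 7), (1997, 33, 4), (2000, 24, 14), (2003, 10, 14), (2003, 19, 24), (2004, 37, 3), (2007, 40, 18), (2013, 30, 5), (2014, 32, 23), (2020, 18, 6)}.
Intersection: {(1986, 19, 25), (1993, 16, 19), (1995, 30, 7), (1997, 33, 4), (2006, 22, 2), (2014, 32, 23)} with {(1984, 40, 15), (1986, 19, 25), (1993, 16, 19), (1995, 30, 7), (1997, 33, 4), (2000, 24, 14), (2003, 10, 14), (2003, 19, 24), (2004, 37, 3), (2007, 40, 18), (2013, 30, 5), (2014, 32, 23), (2020, 18, 6)} → {(1986, 19, 25), (1993, 16, 19), (1995, 30, 7), (1997, 33, 4), (2014, 32, 23)}
π[year, mid]: project onto (year, mid) → {(1986, 25), (1993, 19), (1995, 7), (1997, 4), (2014, 23)}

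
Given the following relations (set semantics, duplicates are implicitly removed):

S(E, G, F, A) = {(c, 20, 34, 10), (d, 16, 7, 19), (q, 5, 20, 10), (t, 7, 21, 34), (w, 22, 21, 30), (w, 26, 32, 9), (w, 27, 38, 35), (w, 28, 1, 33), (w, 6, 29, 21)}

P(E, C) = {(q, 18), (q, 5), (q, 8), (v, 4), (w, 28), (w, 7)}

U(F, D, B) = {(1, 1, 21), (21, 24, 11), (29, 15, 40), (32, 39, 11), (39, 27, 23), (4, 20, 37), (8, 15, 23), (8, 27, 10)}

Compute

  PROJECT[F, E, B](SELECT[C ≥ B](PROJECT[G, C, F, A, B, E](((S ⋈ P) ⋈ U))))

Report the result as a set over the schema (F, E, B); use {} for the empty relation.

{(1, w, 21), (21, w, 11), (32, w, 11)}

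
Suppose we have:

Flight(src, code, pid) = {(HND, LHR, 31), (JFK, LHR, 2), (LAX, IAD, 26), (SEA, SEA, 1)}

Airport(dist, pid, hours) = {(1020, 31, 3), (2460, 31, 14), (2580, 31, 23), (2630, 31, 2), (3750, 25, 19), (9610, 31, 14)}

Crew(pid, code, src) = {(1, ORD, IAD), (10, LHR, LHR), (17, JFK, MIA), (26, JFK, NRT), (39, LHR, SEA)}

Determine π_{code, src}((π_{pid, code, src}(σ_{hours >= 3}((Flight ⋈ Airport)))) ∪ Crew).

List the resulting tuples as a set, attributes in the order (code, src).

Natural join on pid: {(HND, LHR, 31, 1020, 3), (HND, LHR, 31, 2460, 14), (HND, LHR, 31, 2580, 23), (HND, LHR, 31, 2630, 2), (HND, LHR, 31, 9610, 14)}
Selection hours >= 3: {(HND, LHR, 31, 1020, 3), (HND, LHR, 31, 2460, 14), (HND, LHR, 31, 2580, 23), (HND, LHR, 31, 9610, 14)}
π_{pid, code, src} gives {(31, LHR, HND)} (3 duplicate(s) eliminated).
Taking the union: {(1, ORD, IAD), (10, LHR, LHR), (17, JFK, MIA), (26, JFK, NRT), (31, LHR, HND), (39, LHR, SEA)}
π_{code, src} gives {(JFK, MIA), (JFK, NRT), (LHR, HND), (LHR, LHR), (LHR, SEA), (ORD, IAD)}.

{(JFK, MIA), (JFK, NRT), (LHR, HND), (LHR, LHR), (LHR, SEA), (ORD, IAD)}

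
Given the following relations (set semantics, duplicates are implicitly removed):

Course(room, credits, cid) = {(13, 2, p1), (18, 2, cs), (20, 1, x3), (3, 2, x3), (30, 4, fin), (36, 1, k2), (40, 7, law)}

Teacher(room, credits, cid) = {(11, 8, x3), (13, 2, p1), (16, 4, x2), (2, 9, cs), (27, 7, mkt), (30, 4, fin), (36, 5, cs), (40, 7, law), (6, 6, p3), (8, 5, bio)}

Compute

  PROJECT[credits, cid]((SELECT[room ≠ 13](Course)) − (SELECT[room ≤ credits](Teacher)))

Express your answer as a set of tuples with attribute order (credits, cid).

{(1, k2), (1, x3), (2, cs), (2, x3), (4, fin), (7, law)}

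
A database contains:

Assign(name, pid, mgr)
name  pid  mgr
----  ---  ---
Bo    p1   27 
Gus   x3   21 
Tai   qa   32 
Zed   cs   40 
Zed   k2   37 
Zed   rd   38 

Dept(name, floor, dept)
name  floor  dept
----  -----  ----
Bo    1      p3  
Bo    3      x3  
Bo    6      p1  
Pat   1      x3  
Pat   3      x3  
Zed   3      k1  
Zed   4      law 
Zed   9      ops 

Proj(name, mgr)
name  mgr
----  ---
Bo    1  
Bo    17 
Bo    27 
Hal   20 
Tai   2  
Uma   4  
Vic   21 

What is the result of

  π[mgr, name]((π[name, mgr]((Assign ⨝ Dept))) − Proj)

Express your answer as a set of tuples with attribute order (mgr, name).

Natural join on name: {(Bo, p1, 27, 1, p3), (Bo, p1, 27, 3, x3), (Bo, p1, 27, 6, p1), (Zed, cs, 40, 3, k1), (Zed, cs, 40, 4, law), (Zed, cs, 40, 9, ops), (Zed, k2, 37, 3, k1), (Zed, k2, 37, 4, law), (Zed, k2, 37, 9, ops), (Zed, rd, 38, 3, k1), (Zed, rd, 38, 4, law), (Zed, rd, 38, 9, ops)}
π_{name, mgr} gives {(Bo, 27), (Zed, 37), (Zed, 38), (Zed, 40)} (8 duplicate(s) eliminated).
Difference: {(Bo, 27), (Zed, 37), (Zed, 38), (Zed, 40)} with {(Bo, 1), (Bo, 17), (Bo, 27), (Hal, 20), (Tai, 2), (Uma, 4), (Vic, 21)} → {(Zed, 37), (Zed, 38), (Zed, 40)}
π_{mgr, name} gives {(37, Zed), (38, Zed), (40, Zed)}.

{(37, Zed), (38, Zed), (40, Zed)}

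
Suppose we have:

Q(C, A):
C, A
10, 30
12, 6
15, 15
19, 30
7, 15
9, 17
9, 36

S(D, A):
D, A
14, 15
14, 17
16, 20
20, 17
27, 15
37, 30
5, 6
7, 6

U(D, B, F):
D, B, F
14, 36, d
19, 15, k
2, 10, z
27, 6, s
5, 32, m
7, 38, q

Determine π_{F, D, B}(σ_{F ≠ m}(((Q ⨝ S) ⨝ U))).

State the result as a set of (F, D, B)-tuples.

Joining Q and S on A yields {(10, 30, 37), (12, 6, 5), (12, 6, 7), (15, 15, 14), (15, 15, 27), (19, 30, 37), (7, 15, 14), (7, 15, 27), (9, 17, 14), (9, 17, 20)}.
Joining (Q ⨝ S) and U on D yields {(12, 6, 5, 32, m), (12, 6, 7, 38, q), (15, 15, 14, 36, d), (15, 15, 27, 6, s), (7, 15, 14, 36, d), (7, 15, 27, 6, s), (9, 17, 14, 36, d)}.
Filtering on F ≠ m leaves {(12, 6, 7, 38, q), (15, 15, 14, 36, d), (15, 15, 27, 6, s), (7, 15, 14, 36, d), (7, 15, 27, 6, s), (9, 17, 14, 36, d)}.
π_{F, D, B} gives {(d, 14, 36), (q, 7, 38), (s, 27, 6)} (3 duplicate(s) eliminated).

{(d, 14, 36), (q, 7, 38), (s, 27, 6)}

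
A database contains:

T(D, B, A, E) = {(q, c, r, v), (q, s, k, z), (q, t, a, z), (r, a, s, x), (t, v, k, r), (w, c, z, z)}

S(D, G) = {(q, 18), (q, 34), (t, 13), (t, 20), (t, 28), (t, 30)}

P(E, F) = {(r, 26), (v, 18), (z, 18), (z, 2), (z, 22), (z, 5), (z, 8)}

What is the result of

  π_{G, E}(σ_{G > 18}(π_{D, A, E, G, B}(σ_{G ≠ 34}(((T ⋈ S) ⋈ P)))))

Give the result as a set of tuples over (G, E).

Joining T and S on D yields {(q, c, r, v, 18), (q, c, r, v, 34), (q, s, k, z, 18), (q, s, k, z, 34), (q, t, a, z, 18), (q, t, a, z, 34), (t, v, k, r, 13), (t, v, k, r, 20), (t, v, k, r, 28), (t, v, k, r, 30)}.
Joining (T ⋈ S) and P on E yields {(q, c, r, v, 18, 18), (q, c, r, v, 34, 18), (q, s, k, z, 18, 18), (q, s, k, z, 18, 2), (q, s, k, z, 18, 22), (q, s, k, z, 18, 5), (q, s, k, z, 18, 8), (q, s, k, z, 34, 18), (q, s, k, z, 34, 2), (q, s, k, z, 34, 22), (q, s, k, z, 34, 5), (q, s, k, z, 34, 8), (q, t, a, z, 18, 18), (q, t, a, z, 18, 2), (q, t, a, z, 18, 22), (q, t, a, z, 18, 5), (q, t, a, z, 18, 8), (q, t, a, z, 34, 18), (q, t, a, z, 34, 2), (q, t, a, z, 34, 22), (q, t, a, z, 34, 5), (q, t, a, z, 34, 8), (t, v, k, r, 13, 26), (t, v, k, r, 20, 26), (t, v, k, r, 28, 26), (t, v, k, r, 30, 26)}.
Apply σ_{G ≠ 34}; surviving tuples: {(q, c, r, v, 18, 18), (q, s, k, z, 18, 18), (q, s, k, z, 18, 2), (q, s, k, z, 18, 22), (q, s, k, z, 18, 5), (q, s, k, z, 18, 8), (q, t, a, z, 18, 18), (q, t, a, z, 18, 2), (q, t, a, z, 18, 22), (q, t, a, z, 18, 5), (q, t, a, z, 18, 8), (t, v, k, r, 13, 26), (t, v, k, r, 20, 26), (t, v, k, r, 28, 26), (t, v, k, r, 30, 26)}
Projecting to D, A, E, G, B (8 duplicate(s) eliminated): {(q, a, z, 18, t), (q, k, z, 18, s), (q, r, v, 18, c), (t, k, r, 13, v), (t, k, r, 20, v), (t, k, r, 28, v), (t, k, r, 30, v)}
Apply σ_{G > 18}; surviving tuples: {(t, k, r, 20, v), (t, k, r, 28, v), (t, k, r, 30, v)}
Projecting to G, E: {(20, r), (28, r), (30, r)}

{(20, r), (28, r), (30, r)}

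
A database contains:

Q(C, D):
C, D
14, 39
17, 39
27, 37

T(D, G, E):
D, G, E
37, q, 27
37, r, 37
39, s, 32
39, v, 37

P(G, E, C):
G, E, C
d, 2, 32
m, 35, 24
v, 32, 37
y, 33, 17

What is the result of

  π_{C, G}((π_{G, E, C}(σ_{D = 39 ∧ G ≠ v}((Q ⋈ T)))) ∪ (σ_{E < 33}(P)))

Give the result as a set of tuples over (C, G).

Joining Q and T on D yields {(14, 39, s, 32), (14, 39, v, 37), (17, 39, s, 32), (17, 39, v, 37), (27, 37, q, 27), (27, 37, r, 37)}.
Apply σ_{D = 39 ∧ G ≠ v}; surviving tuples: {(14, 39, s, 32), (17, 39, s, 32)}
Projecting to G, E, C: {(s, 32, 14), (s, 32, 17)}
Apply σ_{E < 33}; surviving tuples: {(d, 2, 32), (v, 32, 37)}
Taking the union: {(d, 2, 32), (s, 32, 14), (s, 32, 17), (v, 32, 37)}
Projecting to C, G: {(14, s), (17, s), (32, d), (37, v)}

{(14, s), (17, s), (32, d), (37, v)}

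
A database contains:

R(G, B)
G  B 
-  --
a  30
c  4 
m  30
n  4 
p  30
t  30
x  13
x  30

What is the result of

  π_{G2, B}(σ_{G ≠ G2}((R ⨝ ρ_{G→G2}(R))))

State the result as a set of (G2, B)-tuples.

{(a, 30), (c, 4), (m, 30), (n, 4), (p, 30), (t, 30), (x, 30)}

ρ[G→G2]: schema becomes (G2, B); tuples unchanged.
Natural join on B: {(a, 30, a), (a, 30, m), (a, 30, p), (a, 30, t), (a, 30, x), (c, 4, c), (c, 4, n), (m, 30, a), (m, 30, m), (m, 30, p), (m, 30, t), (m, 30, x), (n, 4, c), (n, 4, n), (p, 30, a), (p, 30, m), (p, 30, p), (p, 30, t), (p, 30, x), (t, 30, a), (t, 30, m), (t, 30, p), (t, 30, t), (t, 30, x), (x, 13, x), (x, 30, a), (x, 30, m), (x, 30, p), (x, 30, t), (x, 30, x)}
Apply σ_{G ≠ G2}; surviving tuples: {(a, 30, m), (a, 30, p), (a, 30, t), (a, 30, x), (c, 4, n), (m, 30, a), (m, 30, p), (m, 30, t), (m, 30, x), (n, 4, c), (p, 30, a), (p, 30, m), (p, 30, t), (p, 30, x), (t, 30, a), (t, 30, m), (t, 30, p), (t, 30, x), (x, 30, a), (x, 30, m), (x, 30, p), (x, 30, t)}
π_{G2, B} gives {(a, 30), (c, 4), (m, 30), (n, 4), (p, 30), (t, 30), (x, 30)} (15 duplicate(s) eliminated).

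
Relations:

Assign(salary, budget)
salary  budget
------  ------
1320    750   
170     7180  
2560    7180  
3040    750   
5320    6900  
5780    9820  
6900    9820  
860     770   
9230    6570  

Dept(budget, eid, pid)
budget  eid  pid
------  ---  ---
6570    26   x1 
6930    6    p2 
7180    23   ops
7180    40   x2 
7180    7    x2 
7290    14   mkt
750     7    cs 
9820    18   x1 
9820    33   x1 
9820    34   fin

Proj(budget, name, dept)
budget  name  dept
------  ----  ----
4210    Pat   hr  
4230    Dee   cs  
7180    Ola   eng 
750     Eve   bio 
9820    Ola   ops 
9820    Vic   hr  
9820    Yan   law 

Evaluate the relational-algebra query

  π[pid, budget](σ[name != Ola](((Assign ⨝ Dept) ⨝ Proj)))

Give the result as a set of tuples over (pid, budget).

Natural join on budget: {(1320, 750, 7, cs), (170, 7180, 23, ops), (170, 7180, 40, x2), (170, 7180, 7, x2), (2560, 7180, 23, ops), (2560, 7180, 40, x2), (2560, 7180, 7, x2), (3040, 750, 7, cs), (5780, 9820, 18, x1), (5780, 9820, 33, x1), (5780, 9820, 34, fin), (6900, 9820, 18, x1), (6900, 9820, 33, x1), (6900, 9820, 34, fin), (9230, 6570, 26, x1)}
Natural join on budget: {(1320, 750, 7, cs, Eve, bio), (170, 7180, 23, ops, Ola, eng), (170, 7180, 40, x2, Ola, eng), (170, 7180, 7, x2, Ola, eng), (2560, 7180, 23, ops, Ola, eng), (2560, 7180, 40, x2, Ola, eng), (2560, 7180, 7, x2, Ola, eng), (3040, 750, 7, cs, Eve, bio), (5780, 9820, 18, x1, Ola, ops), (5780, 9820, 18, x1, Vic, hr), (5780, 9820, 18, x1, Yan, law), (5780, 9820, 33, x1, Ola, ops), (5780, 9820, 33, x1, Vic, hr), (5780, 9820, 33, x1, Yan, law), (5780, 9820, 34, fin, Ola, ops), (5780, 9820, 34, fin, Vic, hr), (5780, 9820, 34, fin, Yan, law), (6900, 9820, 18, x1, Ola, ops), (6900, 9820, 18, x1, Vic, hr), (6900, 9820, 18, x1, Yan, law), (6900, 9820, 33, x1, Ola, ops), (6900, 9820, 33, x1, Vic, hr), (6900, 9820, 33, x1, Yan, law), (6900, 9820, 34, fin, Ola, ops), (6900, 9820, 34, fin, Vic, hr), (6900, 9820, 34, fin, Yan, law)}
Selection name != Ola: {(1320, 750, 7, cs, Eve, bio), (3040, 750, 7, cs, Eve, bio), (5780, 9820, 18, x1, Vic, hr), (5780, 9820, 18, x1, Yan, law), (5780, 9820, 33, x1, Vic, hr), (5780, 9820, 33, x1, Yan, law), (5780, 9820, 34, fin, Vic, hr), (5780, 9820, 34, fin, Yan, law), (6900, 9820, 18, x1, Vic, hr), (6900, 9820, 18, x1, Yan, law), (6900, 9820, 33, x1, Vic, hr), (6900, 9820, 33, x1, Yan, law), (6900, 9820, 34, fin, Vic, hr), (6900, 9820, 34, fin, Yan, law)}
Keep only column(s) pid, budget (11 duplicate(s) eliminated): {(cs, 750), (fin, 9820), (x1, 9820)}

{(cs, 750), (fin, 9820), (x1, 9820)}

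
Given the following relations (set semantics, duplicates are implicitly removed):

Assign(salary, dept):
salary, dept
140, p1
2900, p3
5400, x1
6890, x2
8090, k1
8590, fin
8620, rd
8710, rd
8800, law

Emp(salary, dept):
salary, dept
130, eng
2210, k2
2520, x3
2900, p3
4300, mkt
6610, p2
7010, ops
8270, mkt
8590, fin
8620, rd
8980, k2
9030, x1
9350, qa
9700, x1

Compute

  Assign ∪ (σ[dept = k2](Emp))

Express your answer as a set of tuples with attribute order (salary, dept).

{(140, p1), (2210, k2), (2900, p3), (5400, x1), (6890, x2), (8090, k1), (8590, fin), (8620, rd), (8710, rd), (8800, law), (8980, k2)}

Apply σ_{dept = k2}; surviving tuples: {(2210, k2), (8980, k2)}
Union: {(140, p1), (2900, p3), (5400, x1), (6890, x2), (8090, k1), (8590, fin), (8620, rd), (8710, rd), (8800, law)} with {(2210, k2), (8980, k2)} → {(140, p1), (2210, k2), (2900, p3), (5400, x1), (6890, x2), (8090, k1), (8590, fin), (8620, rd), (8710, rd), (8800, law), (8980, k2)}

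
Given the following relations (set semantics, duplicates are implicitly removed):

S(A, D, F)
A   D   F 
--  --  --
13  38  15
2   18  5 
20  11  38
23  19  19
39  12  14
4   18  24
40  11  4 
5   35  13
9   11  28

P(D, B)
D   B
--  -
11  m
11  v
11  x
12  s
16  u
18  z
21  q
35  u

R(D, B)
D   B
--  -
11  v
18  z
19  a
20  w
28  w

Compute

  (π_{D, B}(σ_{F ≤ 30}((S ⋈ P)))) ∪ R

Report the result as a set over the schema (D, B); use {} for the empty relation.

{(11, m), (11, v), (11, x), (12, s), (18, z), (19, a), (20, w), (28, w), (35, u)}

S ⋈ P (natural join on D): {(2, 18, 5, z), (20, 11, 38, m), (20, 11, 38, v), (20, 11, 38, x), (39, 12, 14, s), (4, 18, 24, z), (40, 11, 4, m), (40, 11, 4, v), (40, 11, 4, x), (5, 35, 13, u), (9, 11, 28, m), (9, 11, 28, v), (9, 11, 28, x)}
Filtering on F ≤ 30 leaves {(2, 18, 5, z), (39, 12, 14, s), (4, 18, 24, z), (40, 11, 4, m), (40, 11, 4, v), (40, 11, 4, x), (5, 35, 13, u), (9, 11, 28, m), (9, 11, 28, v), (9, 11, 28, x)}.
π_{D, B} gives {(11, m), (11, v), (11, x), (12, s), (18, z), (35, u)} (4 duplicate(s) eliminated).
Union: {(11, m), (11, v), (11, x), (12, s), (18, z), (35, u)} with {(11, v), (18, z), (19, a), (20, w), (28, w)} → {(11, m), (11, v), (11, x), (12, s), (18, z), (19, a), (20, w), (28, w), (35, u)}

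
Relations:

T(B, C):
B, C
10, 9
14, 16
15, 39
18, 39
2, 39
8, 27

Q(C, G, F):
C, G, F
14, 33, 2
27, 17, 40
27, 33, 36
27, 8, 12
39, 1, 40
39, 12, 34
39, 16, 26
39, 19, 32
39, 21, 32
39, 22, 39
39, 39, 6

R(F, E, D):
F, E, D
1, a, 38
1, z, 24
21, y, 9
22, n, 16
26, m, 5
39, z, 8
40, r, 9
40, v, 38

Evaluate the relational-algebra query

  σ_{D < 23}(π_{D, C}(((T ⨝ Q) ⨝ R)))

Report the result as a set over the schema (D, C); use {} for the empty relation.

T ⋈ Q (natural join on C): {(15, 39, 1, 40), (15, 39, 12, 34), (15, 39, 16, 26), (15, 39, 19, 32), (15, 39, 21, 32), (15, 39, 22, 39), (15, 39, 39, 6), (18, 39, 1, 40), (18, 39, 12, 34), (18, 39, 16, 26), (18, 39, 19, 32), (18, 39, 21, 32), (18, 39, 22, 39), (18, 39, 39, 6), (2, 39, 1, 40), (2, 39, 12, 34), (2, 39, 16, 26), (2, 39, 19, 32), (2, 39, 21, 32), (2, 39, 22, 39), (2, 39, 39, 6), (8, 27, 17, 40), (8, 27, 33, 36), (8, 27, 8, 12)}
(T ⨝ Q) ⋈ R (natural join on F): {(15, 39, 1, 40, r, 9), (15, 39, 1, 40, v, 38), (15, 39, 16, 26, m, 5), (15, 39, 22, 39, z, 8), (18, 39, 1, 40, r, 9), (18, 39, 1, 40, v, 38), (18, 39, 16, 26, m, 5), (18, 39, 22, 39, z, 8), (2, 39, 1, 40, r, 9), (2, 39, 1, 40, v, 38), (2, 39, 16, 26, m, 5), (2, 39, 22, 39, z, 8), (8, 27, 17, 40, r, 9), (8, 27, 17, 40, v, 38)}
Projecting to D, C (8 duplicate(s) eliminated): {(38, 27), (38, 39), (5, 39), (8, 39), (9, 27), (9, 39)}
Selection D < 23: {(5, 39), (8, 39), (9, 27), (9, 39)}

{(5, 39), (8, 39), (9, 27), (9, 39)}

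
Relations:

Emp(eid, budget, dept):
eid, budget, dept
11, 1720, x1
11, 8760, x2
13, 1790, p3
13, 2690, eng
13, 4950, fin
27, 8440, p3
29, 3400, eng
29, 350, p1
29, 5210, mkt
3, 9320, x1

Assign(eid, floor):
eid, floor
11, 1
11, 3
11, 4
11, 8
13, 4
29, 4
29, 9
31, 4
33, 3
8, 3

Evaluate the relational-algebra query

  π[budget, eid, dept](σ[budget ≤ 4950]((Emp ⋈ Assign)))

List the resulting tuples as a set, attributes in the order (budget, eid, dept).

{(1720, 11, x1), (1790, 13, p3), (2690, 13, eng), (3400, 29, eng), (350, 29, p1), (4950, 13, fin)}

Joining Emp and Assign on eid yields {(11, 1720, x1, 1), (11, 1720, x1, 3), (11, 1720, x1, 4), (11, 1720, x1, 8), (11, 8760, x2, 1), (11, 8760, x2, 3), (11, 8760, x2, 4), (11, 8760, x2, 8), (13, 1790, p3, 4), (13, 2690, eng, 4), (13, 4950, fin, 4), (29, 3400, eng, 4), (29, 3400, eng, 9), (29, 350, p1, 4), (29, 350, p1, 9), (29, 5210, mkt, 4), (29, 5210, mkt, 9)}.
Apply σ_{budget ≤ 4950}; surviving tuples: {(11, 1720, x1, 1), (11, 1720, x1, 3), (11, 1720, x1, 4), (11, 1720, x1, 8), (13, 1790, p3, 4), (13, 2690, eng, 4), (13, 4950, fin, 4), (29, 3400, eng, 4), (29, 3400, eng, 9), (29, 350, p1, 4), (29, 350, p1, 9)}
π_{budget, eid, dept} gives {(1720, 11, x1), (1790, 13, p3), (2690, 13, eng), (3400, 29, eng), (350, 29, p1), (4950, 13, fin)} (5 duplicate(s) eliminated).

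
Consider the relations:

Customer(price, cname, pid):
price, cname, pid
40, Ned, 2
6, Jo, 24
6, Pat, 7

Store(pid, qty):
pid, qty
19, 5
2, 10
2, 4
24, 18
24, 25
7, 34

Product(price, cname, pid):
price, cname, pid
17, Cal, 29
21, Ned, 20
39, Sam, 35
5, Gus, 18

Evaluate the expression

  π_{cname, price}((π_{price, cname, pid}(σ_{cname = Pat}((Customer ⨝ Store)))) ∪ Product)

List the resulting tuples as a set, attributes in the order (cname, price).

{(Cal, 17), (Gus, 5), (Ned, 21), (Pat, 6), (Sam, 39)}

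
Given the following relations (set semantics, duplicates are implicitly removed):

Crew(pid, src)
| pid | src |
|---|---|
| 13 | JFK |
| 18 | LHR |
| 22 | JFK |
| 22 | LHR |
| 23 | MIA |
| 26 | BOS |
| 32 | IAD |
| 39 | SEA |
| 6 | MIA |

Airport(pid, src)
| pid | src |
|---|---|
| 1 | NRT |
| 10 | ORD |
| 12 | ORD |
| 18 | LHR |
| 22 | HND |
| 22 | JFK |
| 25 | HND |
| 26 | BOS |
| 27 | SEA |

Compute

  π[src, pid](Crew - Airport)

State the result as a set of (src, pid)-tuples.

Set difference of the two operands is {(13, JFK), (22, LHR), (23, MIA), (32, IAD), (39, SEA), (6, MIA)}.
Keep only column(s) src, pid: {(IAD, 32), (JFK, 13), (LHR, 22), (MIA, 23), (MIA, 6), (SEA, 39)}

{(IAD, 32), (JFK, 13), (LHR, 22), (MIA, 23), (MIA, 6), (SEA, 39)}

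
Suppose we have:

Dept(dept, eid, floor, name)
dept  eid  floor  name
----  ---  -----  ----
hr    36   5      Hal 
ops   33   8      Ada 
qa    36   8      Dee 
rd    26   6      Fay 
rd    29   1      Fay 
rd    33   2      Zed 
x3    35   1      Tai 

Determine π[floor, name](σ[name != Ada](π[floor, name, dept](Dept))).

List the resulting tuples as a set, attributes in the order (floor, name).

{(1, Fay), (1, Tai), (2, Zed), (5, Hal), (6, Fay), (8, Dee)}

π_{floor, name, dept} gives {(1, Fay, rd), (1, Tai, x3), (2, Zed, rd), (5, Hal, hr), (6, Fay, rd), (8, Ada, ops), (8, Dee, qa)}.
Selection name != Ada: {(1, Fay, rd), (1, Tai, x3), (2, Zed, rd), (5, Hal, hr), (6, Fay, rd), (8, Dee, qa)}
π_{floor, name} gives {(1, Fay), (1, Tai), (2, Zed), (5, Hal), (6, Fay), (8, Dee)}.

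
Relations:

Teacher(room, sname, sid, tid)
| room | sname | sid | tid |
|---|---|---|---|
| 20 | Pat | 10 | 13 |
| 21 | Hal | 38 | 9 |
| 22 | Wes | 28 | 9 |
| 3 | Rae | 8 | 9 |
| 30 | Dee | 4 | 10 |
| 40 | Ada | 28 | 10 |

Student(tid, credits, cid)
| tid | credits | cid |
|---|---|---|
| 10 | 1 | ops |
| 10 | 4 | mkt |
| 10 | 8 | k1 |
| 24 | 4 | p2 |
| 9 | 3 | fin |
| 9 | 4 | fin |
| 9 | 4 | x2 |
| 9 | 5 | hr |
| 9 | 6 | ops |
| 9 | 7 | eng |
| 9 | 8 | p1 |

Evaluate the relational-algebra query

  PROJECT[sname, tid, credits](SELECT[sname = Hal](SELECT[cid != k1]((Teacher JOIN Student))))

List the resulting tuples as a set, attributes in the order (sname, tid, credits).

{(Hal, 9, 3), (Hal, 9, 4), (Hal, 9, 5), (Hal, 9, 6), (Hal, 9, 7), (Hal, 9, 8)}

Teacher ⋈ Student (natural join on tid): {(21, Hal, 38, 9, 3, fin), (21, Hal, 38, 9, 4, fin), (21, Hal, 38, 9, 4, x2), (21, Hal, 38, 9, 5, hr), (21, Hal, 38, 9, 6, ops), (21, Hal, 38, 9, 7, eng), (21, Hal, 38, 9, 8, p1), (22, Wes, 28, 9, 3, fin), (22, Wes, 28, 9, 4, fin), (22, Wes, 28, 9, 4, x2), (22, Wes, 28, 9, 5, hr), (22, Wes, 28, 9, 6, ops), (22, Wes, 28, 9, 7, eng), (22, Wes, 28, 9, 8, p1), (3, Rae, 8, 9, 3, fin), (3, Rae, 8, 9, 4, fin), (3, Rae, 8, 9, 4, x2), (3, Rae, 8, 9, 5, hr), (3, Rae, 8, 9, 6, ops), (3, Rae, 8, 9, 7, eng), (3, Rae, 8, 9, 8, p1), (30, Dee, 4, 10, 1, ops), (30, Dee, 4, 10, 4, mkt), (30, Dee, 4, 10, 8, k1), (40, Ada, 28, 10, 1, ops), (40, Ada, 28, 10, 4, mkt), (40, Ada, 28, 10, 8, k1)}
σ[cid != k1]: keep tuples satisfying cid != k1 → {(21, Hal, 38, 9, 3, fin), (21, Hal, 38, 9, 4, fin), (21, Hal, 38, 9, 4, x2), (21, Hal, 38, 9, 5, hr), (21, Hal, 38, 9, 6, ops), (21, Hal, 38, 9, 7, eng), (21, Hal, 38, 9, 8, p1), (22, Wes, 28, 9, 3, fin), (22, Wes, 28, 9, 4, fin), (22, Wes, 28, 9, 4, x2), (22, Wes, 28, 9, 5, hr), (22, Wes, 28, 9, 6, ops), (22, Wes, 28, 9, 7, eng), (22, Wes, 28, 9, 8, p1), (3, Rae, 8, 9, 3, fin), (3, Rae, 8, 9, 4, fin), (3, Rae, 8, 9, 4, x2), (3, Rae, 8, 9, 5, hr), (3, Rae, 8, 9, 6, ops), (3, Rae, 8, 9, 7, eng), (3, Rae, 8, 9, 8, p1), (30, Dee, 4, 10, 1, ops), (30, Dee, 4, 10, 4, mkt), (40, Ada, 28, 10, 1, ops), (40, Ada, 28, 10, 4, mkt)}
σ[sname = Hal]: keep tuples satisfying sname = Hal → {(21, Hal, 38, 9, 3, fin), (21, Hal, 38, 9, 4, fin), (21, Hal, 38, 9, 4, x2), (21, Hal, 38, 9, 5, hr), (21, Hal, 38, 9, 6, ops), (21, Hal, 38, 9, 7, eng), (21, Hal, 38, 9, 8, p1)}
Keep only column(s) sname, tid, credits (1 duplicate(s) eliminated): {(Hal, 9, 3), (Hal, 9, 4), (Hal, 9, 5), (Hal, 9, 6), (Hal, 9, 7), (Hal, 9, 8)}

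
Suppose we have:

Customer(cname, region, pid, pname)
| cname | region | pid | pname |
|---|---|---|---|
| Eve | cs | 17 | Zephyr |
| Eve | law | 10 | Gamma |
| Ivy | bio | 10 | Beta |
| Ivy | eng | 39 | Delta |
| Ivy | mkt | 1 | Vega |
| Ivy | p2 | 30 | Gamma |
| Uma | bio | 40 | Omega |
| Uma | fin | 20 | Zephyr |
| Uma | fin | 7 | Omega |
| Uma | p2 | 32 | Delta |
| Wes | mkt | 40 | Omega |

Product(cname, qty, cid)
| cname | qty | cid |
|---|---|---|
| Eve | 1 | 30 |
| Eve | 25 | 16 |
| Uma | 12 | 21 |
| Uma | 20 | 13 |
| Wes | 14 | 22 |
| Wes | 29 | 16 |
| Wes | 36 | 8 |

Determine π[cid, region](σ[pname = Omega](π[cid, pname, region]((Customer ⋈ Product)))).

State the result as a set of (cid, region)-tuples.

{(13, bio), (13, fin), (16, mkt), (21, bio), (21, fin), (22, mkt), (8, mkt)}

Natural join on cname: {(Eve, cs, 17, Zephyr, 1, 30), (Eve, cs, 17, Zephyr, 25, 16), (Eve, law, 10, Gamma, 1, 30), (Eve, law, 10, Gamma, 25, 16), (Uma, bio, 40, Omega, 12, 21), (Uma, bio, 40, Omega, 20, 13), (Uma, fin, 20, Zephyr, 12, 21), (Uma, fin, 20, Zephyr, 20, 13), (Uma, fin, 7, Omega, 12, 21), (Uma, fin, 7, Omega, 20, 13), (Uma, p2, 32, Delta, 12, 21), (Uma, p2, 32, Delta, 20, 13), (Wes, mkt, 40, Omega, 14, 22), (Wes, mkt, 40, Omega, 29, 16), (Wes, mkt, 40, Omega, 36, 8)}
Projecting to cid, pname, region: {(13, Delta, p2), (13, Omega, bio), (13, Omega, fin), (13, Zephyr, fin), (16, Gamma, law), (16, Omega, mkt), (16, Zephyr, cs), (21, Delta, p2), (21, Omega, bio), (21, Omega, fin), (21, Zephyr, fin), (22, Omega, mkt), (30, Gamma, law), (30, Zephyr, cs), (8, Omega, mkt)}
Apply σ_{pname = Omega}; surviving tuples: {(13, Omega, bio), (13, Omega, fin), (16, Omega, mkt), (21, Omega, bio), (21, Omega, fin), (22, Omega, mkt), (8, Omega, mkt)}
Projecting to cid, region: {(13, bio), (13, fin), (16, mkt), (21, bio), (21, fin), (22, mkt), (8, mkt)}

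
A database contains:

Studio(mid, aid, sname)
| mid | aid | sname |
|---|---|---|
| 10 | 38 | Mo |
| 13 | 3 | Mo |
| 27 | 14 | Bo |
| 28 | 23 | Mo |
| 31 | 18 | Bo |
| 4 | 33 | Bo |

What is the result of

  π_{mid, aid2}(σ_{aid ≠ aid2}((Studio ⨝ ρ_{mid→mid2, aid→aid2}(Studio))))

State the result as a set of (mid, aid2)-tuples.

ρ[mid→mid2, aid→aid2]: schema becomes (mid2, aid2, sname); tuples unchanged.
Joining Studio and ρ_{mid→mid2, aid→aid2}(Studio) on sname yields {(10, 38, Mo, 10, 38), (10, 38, Mo, 13, 3), (10, 38, Mo, 28, 23), (13, 3, Mo, 10, 38), (13, 3, Mo, 13, 3), (13, 3, Mo, 28, 23), (27, 14, Bo, 27, 14), (27, 14, Bo, 31, 18), (27, 14, Bo, 4, 33), (28, 23, Mo, 10, 38), (28, 23, Mo, 13, 3), (28, 23, Mo, 28, 23), (31, 18, Bo, 27, 14), (31, 18, Bo, 31, 18), (31, 18, Bo, 4, 33), (4, 33, Bo, 27, 14), (4, 33, Bo, 31, 18), (4, 33, Bo, 4, 33)}.
Apply σ_{aid ≠ aid2}; surviving tuples: {(10, 38, Mo, 13, 3), (10, 38, Mo, 28, 23), (13, 3, Mo, 10, 38), (13, 3, Mo, 28, 23), (27, 14, Bo, 31, 18), (27, 14, Bo, 4, 33), (28, 23, Mo, 10, 38), (28, 23, Mo, 13, 3), (31, 18, Bo, 27, 14), (31, 18, Bo, 4, 33), (4, 33, Bo, 27, 14), (4, 33, Bo, 31, 18)}
π_{mid, aid2} gives {(10, 23), (10, 3), (13, 23), (13, 38), (27, 18), (27, 33), (28, 3), (28, 38), (31, 14), (31, 33), (4, 14), (4, 18)}.

{(10, 23), (10, 3), (13, 23), (13, 38), (27, 18), (27, 33), (28, 3), (28, 38), (31, 14), (31, 33), (4, 14), (4, 18)}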